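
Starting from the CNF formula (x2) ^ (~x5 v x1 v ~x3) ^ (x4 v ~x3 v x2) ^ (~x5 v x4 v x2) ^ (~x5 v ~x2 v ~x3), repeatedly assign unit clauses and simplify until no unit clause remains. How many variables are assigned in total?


Unit propagation repeatedly assigns the literal in any unit clause, then simplifies.
Assignments in order: x2 = T.
No further unit clauses remain.
Total variables assigned = 1.

1


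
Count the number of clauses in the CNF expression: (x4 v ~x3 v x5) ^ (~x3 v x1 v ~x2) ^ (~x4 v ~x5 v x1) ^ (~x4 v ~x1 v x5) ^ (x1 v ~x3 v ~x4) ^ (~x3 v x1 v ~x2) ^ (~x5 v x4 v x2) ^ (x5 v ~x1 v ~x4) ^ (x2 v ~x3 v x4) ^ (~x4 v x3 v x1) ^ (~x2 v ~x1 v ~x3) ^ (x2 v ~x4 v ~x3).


Each group enclosed in parentheses joined by ^ is one clause.
Counting the conjuncts: 12 clauses.

12


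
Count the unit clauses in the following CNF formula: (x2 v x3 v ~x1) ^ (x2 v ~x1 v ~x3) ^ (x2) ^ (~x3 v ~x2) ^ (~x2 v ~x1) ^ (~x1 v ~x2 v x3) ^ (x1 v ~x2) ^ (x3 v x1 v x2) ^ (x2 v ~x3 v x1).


A unit clause contains exactly one literal.
Unit clauses found: (x2).
Count = 1.

1


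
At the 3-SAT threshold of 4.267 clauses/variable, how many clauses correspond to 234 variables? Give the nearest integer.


The 3-SAT phase transition occurs at approximately 4.267 clauses per variable.
m = 4.267 * 234 = 998.478.
Rounded to nearest integer: 998.

998


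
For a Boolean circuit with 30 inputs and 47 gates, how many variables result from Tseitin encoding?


The Tseitin transformation introduces one auxiliary variable per gate.
Total variables = inputs + gates = 30 + 47 = 77.

77


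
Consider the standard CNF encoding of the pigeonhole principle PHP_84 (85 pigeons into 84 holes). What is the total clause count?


The PHP encoding has two parts:
1) At-least-one-hole clauses: 85 (one per pigeon, each with 84 literals).
2) At-most-one-pigeon-per-hole clauses: 84 holes * C(85,2) = 84 * 3570 = 299880.
Total clauses = 85 + 299880 = 299965.

299965


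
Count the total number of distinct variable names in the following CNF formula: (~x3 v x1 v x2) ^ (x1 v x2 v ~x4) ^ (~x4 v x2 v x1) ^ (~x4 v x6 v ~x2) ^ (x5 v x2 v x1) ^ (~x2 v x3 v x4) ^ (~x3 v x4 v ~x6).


Identify each distinct variable in the formula.
Variables found: x1, x2, x3, x4, x5, x6.
Total distinct variables = 6.

6


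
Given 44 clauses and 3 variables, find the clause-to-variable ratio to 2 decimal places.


Clause-to-variable ratio = clauses / variables.
44 / 3 = 14.67.

14.67


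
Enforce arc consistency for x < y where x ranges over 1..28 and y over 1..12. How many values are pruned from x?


For the constraint x < y, x needs a supporting value in y's domain.
x can be at most 11 (one less than y's maximum).
Valid x values from domain: 11 out of 28.
Pruned = 28 - 11 = 17.

17


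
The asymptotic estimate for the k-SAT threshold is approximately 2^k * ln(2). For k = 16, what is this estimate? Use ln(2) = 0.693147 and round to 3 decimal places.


Using the asymptotic formula: threshold ~ 2^k * ln(2).
2^16 = 65536.
65536 * 0.693147 = 45426.082.

45426.082


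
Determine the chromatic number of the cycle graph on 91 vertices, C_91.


An odd cycle cannot be 2-colored: alternating two colors around the cycle returns to the start with a conflict.
Since 91 is odd, three colors are required (and three suffice).
Chromatic number = 3.

3


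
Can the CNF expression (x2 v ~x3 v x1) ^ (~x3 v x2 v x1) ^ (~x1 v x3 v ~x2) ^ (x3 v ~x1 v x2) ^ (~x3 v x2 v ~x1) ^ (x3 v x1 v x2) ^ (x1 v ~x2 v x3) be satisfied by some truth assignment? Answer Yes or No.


Check all 8 possible truth assignments.
Number of satisfying assignments found: 2.
The formula is satisfiable.

Yes


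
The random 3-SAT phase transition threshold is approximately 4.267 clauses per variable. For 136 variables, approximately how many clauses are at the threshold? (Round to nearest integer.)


The 3-SAT phase transition occurs at approximately 4.267 clauses per variable.
m = 4.267 * 136 = 580.312.
Rounded to nearest integer: 580.

580


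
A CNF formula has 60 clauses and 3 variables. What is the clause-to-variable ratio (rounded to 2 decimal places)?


Clause-to-variable ratio = clauses / variables.
60 / 3 = 20.0.

20.0


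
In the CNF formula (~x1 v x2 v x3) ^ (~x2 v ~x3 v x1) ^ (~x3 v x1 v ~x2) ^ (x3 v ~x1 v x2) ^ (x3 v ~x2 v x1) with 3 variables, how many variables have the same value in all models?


Find all satisfying assignments: 5 model(s).
Check which variables have the same value in every model.
No variable is fixed across all models.
Backbone size = 0.

0


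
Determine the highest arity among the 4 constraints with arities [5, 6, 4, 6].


The arities are: 5, 6, 4, 6.
Scan for the maximum value.
Maximum arity = 6.

6


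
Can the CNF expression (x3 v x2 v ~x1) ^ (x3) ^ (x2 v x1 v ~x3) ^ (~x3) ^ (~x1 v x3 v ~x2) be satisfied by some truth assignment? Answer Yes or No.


Check all 8 possible truth assignments.
Number of satisfying assignments found: 0.
The formula is unsatisfiable.

No


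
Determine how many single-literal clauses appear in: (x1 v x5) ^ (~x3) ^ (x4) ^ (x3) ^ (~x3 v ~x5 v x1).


A unit clause contains exactly one literal.
Unit clauses found: (~x3), (x4), (x3).
Count = 3.

3


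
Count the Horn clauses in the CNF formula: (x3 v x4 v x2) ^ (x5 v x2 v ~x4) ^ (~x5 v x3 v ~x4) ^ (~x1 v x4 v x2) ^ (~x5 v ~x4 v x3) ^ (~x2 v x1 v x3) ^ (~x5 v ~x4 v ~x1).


A Horn clause has at most one positive literal.
Clause 1: 3 positive lit(s) -> not Horn
Clause 2: 2 positive lit(s) -> not Horn
Clause 3: 1 positive lit(s) -> Horn
Clause 4: 2 positive lit(s) -> not Horn
Clause 5: 1 positive lit(s) -> Horn
Clause 6: 2 positive lit(s) -> not Horn
Clause 7: 0 positive lit(s) -> Horn
Total Horn clauses = 3.

3


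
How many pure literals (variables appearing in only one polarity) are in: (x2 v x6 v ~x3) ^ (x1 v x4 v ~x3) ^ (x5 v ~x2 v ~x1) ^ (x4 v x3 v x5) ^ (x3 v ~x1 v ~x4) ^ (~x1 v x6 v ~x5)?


A pure literal appears in only one polarity across all clauses.
Pure literals: x6 (positive only).
Count = 1.

1


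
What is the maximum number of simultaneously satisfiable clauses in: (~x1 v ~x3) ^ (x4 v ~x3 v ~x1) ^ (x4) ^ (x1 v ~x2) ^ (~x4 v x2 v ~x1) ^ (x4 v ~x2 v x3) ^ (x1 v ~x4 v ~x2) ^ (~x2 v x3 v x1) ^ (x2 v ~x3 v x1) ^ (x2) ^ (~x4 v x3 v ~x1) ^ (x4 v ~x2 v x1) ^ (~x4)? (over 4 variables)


Enumerate all 16 truth assignments.
For each, count how many of the 13 clauses are satisfied.
The formula is not fully satisfiable, so the maximum is below 13.
Maximum simultaneously satisfiable clauses = 11.

11


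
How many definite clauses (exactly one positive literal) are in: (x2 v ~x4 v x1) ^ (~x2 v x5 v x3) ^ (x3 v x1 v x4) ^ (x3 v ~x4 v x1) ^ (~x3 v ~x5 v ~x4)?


A definite clause has exactly one positive literal.
Clause 1: 2 positive -> not definite
Clause 2: 2 positive -> not definite
Clause 3: 3 positive -> not definite
Clause 4: 2 positive -> not definite
Clause 5: 0 positive -> not definite
Definite clause count = 0.

0


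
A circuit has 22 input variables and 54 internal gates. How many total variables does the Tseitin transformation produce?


The Tseitin transformation introduces one auxiliary variable per gate.
Total variables = inputs + gates = 22 + 54 = 76.

76


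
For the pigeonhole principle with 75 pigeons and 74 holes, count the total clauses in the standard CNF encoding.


The PHP encoding has two parts:
1) At-least-one-hole clauses: 75 (one per pigeon, each with 74 literals).
2) At-most-one-pigeon-per-hole clauses: 74 holes * C(75,2) = 74 * 2775 = 205350.
Total clauses = 75 + 205350 = 205425.

205425


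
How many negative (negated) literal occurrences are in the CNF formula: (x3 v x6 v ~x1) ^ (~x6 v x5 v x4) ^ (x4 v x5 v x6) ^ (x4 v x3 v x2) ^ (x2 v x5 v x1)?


Scan each clause for negated literals.
Clause 1: 1 negative; Clause 2: 1 negative; Clause 3: 0 negative; Clause 4: 0 negative; Clause 5: 0 negative.
Total negative literal occurrences = 2.

2


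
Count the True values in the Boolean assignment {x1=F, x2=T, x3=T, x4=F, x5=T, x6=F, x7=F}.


The weight is the number of variables assigned True.
True variables: x2, x3, x5.
Weight = 3.

3


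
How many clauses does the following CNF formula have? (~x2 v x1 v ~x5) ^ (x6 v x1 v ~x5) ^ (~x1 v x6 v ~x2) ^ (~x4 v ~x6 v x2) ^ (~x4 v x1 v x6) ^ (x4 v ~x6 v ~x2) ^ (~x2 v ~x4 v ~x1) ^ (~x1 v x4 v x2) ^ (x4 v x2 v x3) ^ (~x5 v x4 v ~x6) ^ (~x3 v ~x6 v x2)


Each group enclosed in parentheses joined by ^ is one clause.
Counting the conjuncts: 11 clauses.

11


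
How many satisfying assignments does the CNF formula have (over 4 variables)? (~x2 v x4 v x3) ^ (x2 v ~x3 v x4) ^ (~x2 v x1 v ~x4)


Enumerate all 16 truth assignments over 4 variables.
Test each against every clause.
Satisfying assignments found: 10.

10


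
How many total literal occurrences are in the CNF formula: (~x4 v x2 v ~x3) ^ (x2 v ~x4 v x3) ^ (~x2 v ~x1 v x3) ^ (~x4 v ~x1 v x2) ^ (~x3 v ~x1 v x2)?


Clause lengths: 3, 3, 3, 3, 3.
Sum = 3 + 3 + 3 + 3 + 3 = 15.

15


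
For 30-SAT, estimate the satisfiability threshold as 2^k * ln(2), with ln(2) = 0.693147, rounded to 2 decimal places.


Using the asymptotic formula: threshold ~ 2^k * ln(2).
2^30 = 1073741824.
1073741824 * 0.693147 = 744260924.08.

744260924.08


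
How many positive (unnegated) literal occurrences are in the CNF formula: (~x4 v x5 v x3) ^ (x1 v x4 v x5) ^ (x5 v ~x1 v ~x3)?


Scan each clause for unnegated literals.
Clause 1: 2 positive; Clause 2: 3 positive; Clause 3: 1 positive.
Total positive literal occurrences = 6.

6


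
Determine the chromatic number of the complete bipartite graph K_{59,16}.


K_{59,16} is bipartite by definition: the two parts are independent sets, with every edge crossing between them.
Color all vertices in one part with color 1 and all vertices in the other part with color 2.
Since the graph has at least one edge, one color does not suffice.
Chromatic number = 2.

2


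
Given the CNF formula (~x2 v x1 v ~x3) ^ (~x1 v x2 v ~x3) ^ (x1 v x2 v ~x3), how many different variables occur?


Identify each distinct variable in the formula.
Variables found: x1, x2, x3.
Total distinct variables = 3.

3


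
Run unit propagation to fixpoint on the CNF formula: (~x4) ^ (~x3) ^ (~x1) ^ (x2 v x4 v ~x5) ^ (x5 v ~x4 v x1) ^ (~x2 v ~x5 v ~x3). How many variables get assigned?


Unit propagation repeatedly assigns the literal in any unit clause, then simplifies.
Assignments in order: x4 = F, x3 = F, x1 = F.
No further unit clauses remain.
Total variables assigned = 3.

3


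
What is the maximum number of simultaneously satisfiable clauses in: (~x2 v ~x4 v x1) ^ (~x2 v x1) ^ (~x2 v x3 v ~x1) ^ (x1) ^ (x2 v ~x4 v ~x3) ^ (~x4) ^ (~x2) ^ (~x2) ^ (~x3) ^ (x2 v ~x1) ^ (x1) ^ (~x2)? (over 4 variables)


Enumerate all 16 truth assignments.
For each, count how many of the 12 clauses are satisfied.
The formula is not fully satisfiable, so the maximum is below 12.
Maximum simultaneously satisfiable clauses = 11.

11


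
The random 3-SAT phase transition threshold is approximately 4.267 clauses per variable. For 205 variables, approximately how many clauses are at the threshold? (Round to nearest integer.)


The 3-SAT phase transition occurs at approximately 4.267 clauses per variable.
m = 4.267 * 205 = 874.735.
Rounded to nearest integer: 875.

875


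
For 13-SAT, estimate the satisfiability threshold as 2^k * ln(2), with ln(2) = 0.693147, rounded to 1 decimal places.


Using the asymptotic formula: threshold ~ 2^k * ln(2).
2^13 = 8192.
8192 * 0.693147 = 5678.3.

5678.3


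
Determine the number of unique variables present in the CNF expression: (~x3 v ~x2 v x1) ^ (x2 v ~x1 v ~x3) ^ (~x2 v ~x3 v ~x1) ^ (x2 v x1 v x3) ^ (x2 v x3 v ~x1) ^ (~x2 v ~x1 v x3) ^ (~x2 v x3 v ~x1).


Identify each distinct variable in the formula.
Variables found: x1, x2, x3.
Total distinct variables = 3.

3


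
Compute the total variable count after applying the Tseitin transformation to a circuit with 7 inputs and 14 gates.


The Tseitin transformation introduces one auxiliary variable per gate.
Total variables = inputs + gates = 7 + 14 = 21.

21


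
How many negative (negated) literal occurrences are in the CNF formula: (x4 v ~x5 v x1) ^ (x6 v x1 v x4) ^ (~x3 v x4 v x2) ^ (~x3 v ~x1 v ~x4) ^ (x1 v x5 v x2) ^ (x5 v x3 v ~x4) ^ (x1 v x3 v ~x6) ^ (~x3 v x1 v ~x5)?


Scan each clause for negated literals.
Clause 1: 1 negative; Clause 2: 0 negative; Clause 3: 1 negative; Clause 4: 3 negative; Clause 5: 0 negative; Clause 6: 1 negative; Clause 7: 1 negative; Clause 8: 2 negative.
Total negative literal occurrences = 9.

9


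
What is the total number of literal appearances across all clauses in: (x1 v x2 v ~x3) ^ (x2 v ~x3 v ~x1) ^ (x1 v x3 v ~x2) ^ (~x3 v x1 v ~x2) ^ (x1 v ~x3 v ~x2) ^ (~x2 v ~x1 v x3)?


Clause lengths: 3, 3, 3, 3, 3, 3.
Sum = 3 + 3 + 3 + 3 + 3 + 3 = 18.

18


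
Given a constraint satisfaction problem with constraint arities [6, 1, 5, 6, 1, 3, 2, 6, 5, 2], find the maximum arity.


The arities are: 6, 1, 5, 6, 1, 3, 2, 6, 5, 2.
Scan for the maximum value.
Maximum arity = 6.

6


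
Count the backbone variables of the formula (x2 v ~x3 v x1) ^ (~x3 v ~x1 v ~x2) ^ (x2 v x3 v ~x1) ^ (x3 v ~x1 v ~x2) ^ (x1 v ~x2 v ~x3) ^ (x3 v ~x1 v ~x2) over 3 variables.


Find all satisfying assignments: 3 model(s).
Check which variables have the same value in every model.
No variable is fixed across all models.
Backbone size = 0.

0


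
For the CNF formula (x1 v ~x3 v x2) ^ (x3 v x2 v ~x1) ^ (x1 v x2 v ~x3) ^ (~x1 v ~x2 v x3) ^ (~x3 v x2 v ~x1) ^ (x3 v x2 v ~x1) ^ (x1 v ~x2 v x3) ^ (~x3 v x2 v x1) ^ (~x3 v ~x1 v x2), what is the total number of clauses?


Each group enclosed in parentheses joined by ^ is one clause.
Counting the conjuncts: 9 clauses.

9


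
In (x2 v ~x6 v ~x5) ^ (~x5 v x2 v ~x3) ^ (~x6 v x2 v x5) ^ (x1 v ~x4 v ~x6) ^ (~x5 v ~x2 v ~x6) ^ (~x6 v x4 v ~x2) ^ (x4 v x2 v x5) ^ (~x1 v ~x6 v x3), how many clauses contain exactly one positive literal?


A definite clause has exactly one positive literal.
Clause 1: 1 positive -> definite
Clause 2: 1 positive -> definite
Clause 3: 2 positive -> not definite
Clause 4: 1 positive -> definite
Clause 5: 0 positive -> not definite
Clause 6: 1 positive -> definite
Clause 7: 3 positive -> not definite
Clause 8: 1 positive -> definite
Definite clause count = 5.

5


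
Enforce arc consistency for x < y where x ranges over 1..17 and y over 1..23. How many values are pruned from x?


For the constraint x < y, x needs a supporting value in y's domain.
x can be at most 22 (one less than y's maximum).
Valid x values from domain: 17 out of 17.
Pruned = 17 - 17 = 0.

0


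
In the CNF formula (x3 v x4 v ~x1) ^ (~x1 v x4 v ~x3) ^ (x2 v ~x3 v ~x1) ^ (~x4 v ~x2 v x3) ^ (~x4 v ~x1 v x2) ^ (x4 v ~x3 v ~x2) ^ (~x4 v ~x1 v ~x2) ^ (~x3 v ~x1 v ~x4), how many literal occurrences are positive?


Scan each clause for unnegated literals.
Clause 1: 2 positive; Clause 2: 1 positive; Clause 3: 1 positive; Clause 4: 1 positive; Clause 5: 1 positive; Clause 6: 1 positive; Clause 7: 0 positive; Clause 8: 0 positive.
Total positive literal occurrences = 7.

7


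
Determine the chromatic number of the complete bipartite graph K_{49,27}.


K_{49,27} is bipartite by definition: the two parts are independent sets, with every edge crossing between them.
Color all vertices in one part with color 1 and all vertices in the other part with color 2.
Since the graph has at least one edge, one color does not suffice.
Chromatic number = 2.

2


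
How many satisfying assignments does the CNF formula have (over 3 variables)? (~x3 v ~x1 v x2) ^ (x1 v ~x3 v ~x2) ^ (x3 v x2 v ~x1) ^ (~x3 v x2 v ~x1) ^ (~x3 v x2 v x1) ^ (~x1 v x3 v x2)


Enumerate all 8 truth assignments over 3 variables.
Test each against every clause.
Satisfying assignments found: 4.

4


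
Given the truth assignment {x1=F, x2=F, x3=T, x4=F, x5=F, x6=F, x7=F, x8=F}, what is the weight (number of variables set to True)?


The weight is the number of variables assigned True.
True variables: x3.
Weight = 1.

1


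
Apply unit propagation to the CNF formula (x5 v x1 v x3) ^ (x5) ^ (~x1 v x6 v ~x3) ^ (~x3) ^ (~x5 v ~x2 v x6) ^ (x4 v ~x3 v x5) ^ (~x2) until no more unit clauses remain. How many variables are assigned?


Unit propagation repeatedly assigns the literal in any unit clause, then simplifies.
Assignments in order: x5 = T, x3 = F, x2 = F.
No further unit clauses remain.
Total variables assigned = 3.

3


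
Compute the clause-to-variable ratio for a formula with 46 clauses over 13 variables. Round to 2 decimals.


Clause-to-variable ratio = clauses / variables.
46 / 13 = 3.54.

3.54


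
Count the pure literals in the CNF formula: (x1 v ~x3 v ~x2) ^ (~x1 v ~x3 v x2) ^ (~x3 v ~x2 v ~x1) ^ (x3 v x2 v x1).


A pure literal appears in only one polarity across all clauses.
No pure literals found.
Count = 0.

0


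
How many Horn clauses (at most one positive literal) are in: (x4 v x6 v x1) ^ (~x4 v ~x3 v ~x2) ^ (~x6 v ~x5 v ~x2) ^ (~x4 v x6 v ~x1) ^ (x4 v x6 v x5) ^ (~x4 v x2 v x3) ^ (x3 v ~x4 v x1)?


A Horn clause has at most one positive literal.
Clause 1: 3 positive lit(s) -> not Horn
Clause 2: 0 positive lit(s) -> Horn
Clause 3: 0 positive lit(s) -> Horn
Clause 4: 1 positive lit(s) -> Horn
Clause 5: 3 positive lit(s) -> not Horn
Clause 6: 2 positive lit(s) -> not Horn
Clause 7: 2 positive lit(s) -> not Horn
Total Horn clauses = 3.

3


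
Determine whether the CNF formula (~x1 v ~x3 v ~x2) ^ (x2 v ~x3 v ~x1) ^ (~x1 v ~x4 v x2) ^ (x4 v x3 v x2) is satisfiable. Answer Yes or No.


Check all 16 possible truth assignments.
Number of satisfying assignments found: 9.
The formula is satisfiable.

Yes


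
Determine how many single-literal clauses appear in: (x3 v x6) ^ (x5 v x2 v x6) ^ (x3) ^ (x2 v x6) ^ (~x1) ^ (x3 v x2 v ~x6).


A unit clause contains exactly one literal.
Unit clauses found: (x3), (~x1).
Count = 2.

2


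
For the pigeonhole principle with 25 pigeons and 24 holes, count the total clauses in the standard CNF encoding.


The PHP encoding has two parts:
1) At-least-one-hole clauses: 25 (one per pigeon, each with 24 literals).
2) At-most-one-pigeon-per-hole clauses: 24 holes * C(25,2) = 24 * 300 = 7200.
Total clauses = 25 + 7200 = 7225.

7225


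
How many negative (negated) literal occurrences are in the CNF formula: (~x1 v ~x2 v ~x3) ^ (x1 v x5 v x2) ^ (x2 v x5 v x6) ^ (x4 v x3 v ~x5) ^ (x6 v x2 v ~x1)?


Scan each clause for negated literals.
Clause 1: 3 negative; Clause 2: 0 negative; Clause 3: 0 negative; Clause 4: 1 negative; Clause 5: 1 negative.
Total negative literal occurrences = 5.

5


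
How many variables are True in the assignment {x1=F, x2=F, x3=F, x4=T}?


The weight is the number of variables assigned True.
True variables: x4.
Weight = 1.

1


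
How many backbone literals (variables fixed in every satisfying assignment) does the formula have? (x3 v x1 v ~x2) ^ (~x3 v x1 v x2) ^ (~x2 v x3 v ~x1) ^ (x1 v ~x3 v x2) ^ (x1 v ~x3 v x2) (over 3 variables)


Find all satisfying assignments: 5 model(s).
Check which variables have the same value in every model.
No variable is fixed across all models.
Backbone size = 0.

0


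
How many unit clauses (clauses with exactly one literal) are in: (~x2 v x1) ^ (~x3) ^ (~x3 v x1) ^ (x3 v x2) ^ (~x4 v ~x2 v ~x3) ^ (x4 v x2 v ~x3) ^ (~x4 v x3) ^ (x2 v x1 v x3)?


A unit clause contains exactly one literal.
Unit clauses found: (~x3).
Count = 1.

1


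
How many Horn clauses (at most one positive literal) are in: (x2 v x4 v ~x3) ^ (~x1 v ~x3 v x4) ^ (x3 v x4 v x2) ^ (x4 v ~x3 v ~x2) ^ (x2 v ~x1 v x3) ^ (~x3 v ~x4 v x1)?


A Horn clause has at most one positive literal.
Clause 1: 2 positive lit(s) -> not Horn
Clause 2: 1 positive lit(s) -> Horn
Clause 3: 3 positive lit(s) -> not Horn
Clause 4: 1 positive lit(s) -> Horn
Clause 5: 2 positive lit(s) -> not Horn
Clause 6: 1 positive lit(s) -> Horn
Total Horn clauses = 3.

3


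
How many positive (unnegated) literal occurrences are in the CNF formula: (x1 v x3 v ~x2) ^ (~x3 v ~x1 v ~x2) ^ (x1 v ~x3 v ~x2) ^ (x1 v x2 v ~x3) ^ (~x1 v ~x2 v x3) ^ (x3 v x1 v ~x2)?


Scan each clause for unnegated literals.
Clause 1: 2 positive; Clause 2: 0 positive; Clause 3: 1 positive; Clause 4: 2 positive; Clause 5: 1 positive; Clause 6: 2 positive.
Total positive literal occurrences = 8.

8


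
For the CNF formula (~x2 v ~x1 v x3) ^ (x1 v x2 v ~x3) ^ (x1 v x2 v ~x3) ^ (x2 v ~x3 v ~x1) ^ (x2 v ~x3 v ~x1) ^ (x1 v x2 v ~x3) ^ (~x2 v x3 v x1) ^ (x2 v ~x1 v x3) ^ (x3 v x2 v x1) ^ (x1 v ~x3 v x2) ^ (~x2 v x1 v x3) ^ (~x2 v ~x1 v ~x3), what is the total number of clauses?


Each group enclosed in parentheses joined by ^ is one clause.
Counting the conjuncts: 12 clauses.

12


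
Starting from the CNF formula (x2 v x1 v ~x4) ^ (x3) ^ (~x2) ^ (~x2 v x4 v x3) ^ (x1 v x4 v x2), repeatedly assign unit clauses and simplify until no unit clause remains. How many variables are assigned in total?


Unit propagation repeatedly assigns the literal in any unit clause, then simplifies.
Assignments in order: x3 = T, x2 = F.
No further unit clauses remain.
Total variables assigned = 2.

2


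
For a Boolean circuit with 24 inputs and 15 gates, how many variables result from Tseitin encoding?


The Tseitin transformation introduces one auxiliary variable per gate.
Total variables = inputs + gates = 24 + 15 = 39.

39


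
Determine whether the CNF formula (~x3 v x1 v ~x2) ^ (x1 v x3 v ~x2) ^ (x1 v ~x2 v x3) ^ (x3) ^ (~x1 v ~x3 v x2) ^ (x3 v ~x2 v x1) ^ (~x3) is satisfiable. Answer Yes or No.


Check all 8 possible truth assignments.
Number of satisfying assignments found: 0.
The formula is unsatisfiable.

No


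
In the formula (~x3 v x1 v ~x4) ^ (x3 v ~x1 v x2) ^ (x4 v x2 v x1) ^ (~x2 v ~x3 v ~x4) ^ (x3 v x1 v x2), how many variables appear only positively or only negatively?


A pure literal appears in only one polarity across all clauses.
No pure literals found.
Count = 0.

0


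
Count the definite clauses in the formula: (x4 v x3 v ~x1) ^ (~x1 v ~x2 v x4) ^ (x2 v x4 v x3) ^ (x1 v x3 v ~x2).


A definite clause has exactly one positive literal.
Clause 1: 2 positive -> not definite
Clause 2: 1 positive -> definite
Clause 3: 3 positive -> not definite
Clause 4: 2 positive -> not definite
Definite clause count = 1.

1


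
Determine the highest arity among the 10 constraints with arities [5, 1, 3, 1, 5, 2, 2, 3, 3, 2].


The arities are: 5, 1, 3, 1, 5, 2, 2, 3, 3, 2.
Scan for the maximum value.
Maximum arity = 5.

5


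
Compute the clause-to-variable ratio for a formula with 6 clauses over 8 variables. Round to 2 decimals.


Clause-to-variable ratio = clauses / variables.
6 / 8 = 0.75.

0.75


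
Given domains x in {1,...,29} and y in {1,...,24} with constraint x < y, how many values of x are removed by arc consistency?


For the constraint x < y, x needs a supporting value in y's domain.
x can be at most 23 (one less than y's maximum).
Valid x values from domain: 23 out of 29.
Pruned = 29 - 23 = 6.

6


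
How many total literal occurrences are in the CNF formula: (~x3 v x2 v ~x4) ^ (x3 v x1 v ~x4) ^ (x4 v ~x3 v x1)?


Clause lengths: 3, 3, 3.
Sum = 3 + 3 + 3 = 9.

9


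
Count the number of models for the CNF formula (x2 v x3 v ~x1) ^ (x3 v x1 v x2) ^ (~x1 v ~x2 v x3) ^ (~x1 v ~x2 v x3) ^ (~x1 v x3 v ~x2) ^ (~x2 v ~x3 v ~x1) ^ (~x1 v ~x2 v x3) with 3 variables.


Enumerate all 8 truth assignments over 3 variables.
Test each against every clause.
Satisfying assignments found: 4.

4


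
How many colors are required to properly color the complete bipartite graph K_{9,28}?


K_{9,28} is bipartite by definition: the two parts are independent sets, with every edge crossing between them.
Color all vertices in one part with color 1 and all vertices in the other part with color 2.
Since the graph has at least one edge, one color does not suffice.
Chromatic number = 2.

2


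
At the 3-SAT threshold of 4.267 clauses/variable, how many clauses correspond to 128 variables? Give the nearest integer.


The 3-SAT phase transition occurs at approximately 4.267 clauses per variable.
m = 4.267 * 128 = 546.176.
Rounded to nearest integer: 546.

546


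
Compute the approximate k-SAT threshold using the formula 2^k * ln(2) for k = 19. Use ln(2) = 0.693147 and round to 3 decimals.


Using the asymptotic formula: threshold ~ 2^k * ln(2).
2^19 = 524288.
524288 * 0.693147 = 363408.654.

363408.654


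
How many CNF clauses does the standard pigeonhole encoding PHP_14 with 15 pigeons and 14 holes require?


The PHP encoding has two parts:
1) At-least-one-hole clauses: 15 (one per pigeon, each with 14 literals).
2) At-most-one-pigeon-per-hole clauses: 14 holes * C(15,2) = 14 * 105 = 1470.
Total clauses = 15 + 1470 = 1485.

1485


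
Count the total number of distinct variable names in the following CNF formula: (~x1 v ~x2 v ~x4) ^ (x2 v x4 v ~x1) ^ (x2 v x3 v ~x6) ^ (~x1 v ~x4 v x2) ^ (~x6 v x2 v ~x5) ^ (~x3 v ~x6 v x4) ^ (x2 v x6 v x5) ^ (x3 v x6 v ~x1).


Identify each distinct variable in the formula.
Variables found: x1, x2, x3, x4, x5, x6.
Total distinct variables = 6.

6


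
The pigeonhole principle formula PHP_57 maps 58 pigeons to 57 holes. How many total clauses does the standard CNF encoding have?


The PHP encoding has two parts:
1) At-least-one-hole clauses: 58 (one per pigeon, each with 57 literals).
2) At-most-one-pigeon-per-hole clauses: 57 holes * C(58,2) = 57 * 1653 = 94221.
Total clauses = 58 + 94221 = 94279.

94279


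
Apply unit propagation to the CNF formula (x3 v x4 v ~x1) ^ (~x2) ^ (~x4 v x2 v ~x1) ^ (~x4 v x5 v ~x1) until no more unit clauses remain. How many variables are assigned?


Unit propagation repeatedly assigns the literal in any unit clause, then simplifies.
Assignments in order: x2 = F.
No further unit clauses remain.
Total variables assigned = 1.

1


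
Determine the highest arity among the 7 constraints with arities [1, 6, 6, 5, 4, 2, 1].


The arities are: 1, 6, 6, 5, 4, 2, 1.
Scan for the maximum value.
Maximum arity = 6.

6


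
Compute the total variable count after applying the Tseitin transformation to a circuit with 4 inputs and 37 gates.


The Tseitin transformation introduces one auxiliary variable per gate.
Total variables = inputs + gates = 4 + 37 = 41.

41


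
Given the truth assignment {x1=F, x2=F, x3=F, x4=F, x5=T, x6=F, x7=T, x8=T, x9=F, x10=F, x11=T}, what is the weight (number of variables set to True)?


The weight is the number of variables assigned True.
True variables: x5, x7, x8, x11.
Weight = 4.

4


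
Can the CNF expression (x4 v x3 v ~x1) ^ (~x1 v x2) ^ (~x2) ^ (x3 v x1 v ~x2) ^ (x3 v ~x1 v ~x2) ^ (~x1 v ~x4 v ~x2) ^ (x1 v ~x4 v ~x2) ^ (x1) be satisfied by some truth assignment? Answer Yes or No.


Check all 16 possible truth assignments.
Number of satisfying assignments found: 0.
The formula is unsatisfiable.

No


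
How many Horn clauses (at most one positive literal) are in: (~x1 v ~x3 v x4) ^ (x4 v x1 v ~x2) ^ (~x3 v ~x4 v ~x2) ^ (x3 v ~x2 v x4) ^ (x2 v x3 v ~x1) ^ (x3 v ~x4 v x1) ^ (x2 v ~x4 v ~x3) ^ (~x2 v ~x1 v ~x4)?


A Horn clause has at most one positive literal.
Clause 1: 1 positive lit(s) -> Horn
Clause 2: 2 positive lit(s) -> not Horn
Clause 3: 0 positive lit(s) -> Horn
Clause 4: 2 positive lit(s) -> not Horn
Clause 5: 2 positive lit(s) -> not Horn
Clause 6: 2 positive lit(s) -> not Horn
Clause 7: 1 positive lit(s) -> Horn
Clause 8: 0 positive lit(s) -> Horn
Total Horn clauses = 4.

4


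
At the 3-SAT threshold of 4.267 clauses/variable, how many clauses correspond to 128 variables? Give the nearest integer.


The 3-SAT phase transition occurs at approximately 4.267 clauses per variable.
m = 4.267 * 128 = 546.176.
Rounded to nearest integer: 546.

546


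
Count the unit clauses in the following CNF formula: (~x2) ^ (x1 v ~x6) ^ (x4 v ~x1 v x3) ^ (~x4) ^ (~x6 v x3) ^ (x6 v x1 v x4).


A unit clause contains exactly one literal.
Unit clauses found: (~x2), (~x4).
Count = 2.

2


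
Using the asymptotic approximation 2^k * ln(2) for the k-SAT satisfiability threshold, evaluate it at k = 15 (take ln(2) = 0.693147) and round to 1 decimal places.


Using the asymptotic formula: threshold ~ 2^k * ln(2).
2^15 = 32768.
32768 * 0.693147 = 22713.0.

22713.0


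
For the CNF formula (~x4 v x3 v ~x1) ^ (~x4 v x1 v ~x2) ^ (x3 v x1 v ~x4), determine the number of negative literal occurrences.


Scan each clause for negated literals.
Clause 1: 2 negative; Clause 2: 2 negative; Clause 3: 1 negative.
Total negative literal occurrences = 5.

5


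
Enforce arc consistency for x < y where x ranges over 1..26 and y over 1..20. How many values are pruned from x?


For the constraint x < y, x needs a supporting value in y's domain.
x can be at most 19 (one less than y's maximum).
Valid x values from domain: 19 out of 26.
Pruned = 26 - 19 = 7.

7


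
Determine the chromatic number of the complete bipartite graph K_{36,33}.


K_{36,33} is bipartite by definition: the two parts are independent sets, with every edge crossing between them.
Color all vertices in one part with color 1 and all vertices in the other part with color 2.
Since the graph has at least one edge, one color does not suffice.
Chromatic number = 2.

2


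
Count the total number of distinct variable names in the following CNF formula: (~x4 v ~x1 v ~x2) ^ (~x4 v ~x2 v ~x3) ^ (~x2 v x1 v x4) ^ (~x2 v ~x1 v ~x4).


Identify each distinct variable in the formula.
Variables found: x1, x2, x3, x4.
Total distinct variables = 4.

4


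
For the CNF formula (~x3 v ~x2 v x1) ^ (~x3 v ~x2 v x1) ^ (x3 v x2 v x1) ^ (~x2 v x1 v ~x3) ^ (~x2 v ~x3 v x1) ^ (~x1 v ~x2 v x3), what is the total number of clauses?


Each group enclosed in parentheses joined by ^ is one clause.
Counting the conjuncts: 6 clauses.

6


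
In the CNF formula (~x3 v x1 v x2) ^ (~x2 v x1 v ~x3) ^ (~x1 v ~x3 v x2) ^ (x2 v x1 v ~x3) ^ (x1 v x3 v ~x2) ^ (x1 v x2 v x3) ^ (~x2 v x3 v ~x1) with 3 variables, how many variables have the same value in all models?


Find all satisfying assignments: 2 model(s).
Check which variables have the same value in every model.
Fixed variables: x1=T.
Backbone size = 1.

1


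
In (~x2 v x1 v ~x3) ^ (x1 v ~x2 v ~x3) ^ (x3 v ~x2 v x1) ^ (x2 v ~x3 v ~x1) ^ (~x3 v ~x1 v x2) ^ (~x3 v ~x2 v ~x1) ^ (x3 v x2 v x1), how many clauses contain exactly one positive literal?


A definite clause has exactly one positive literal.
Clause 1: 1 positive -> definite
Clause 2: 1 positive -> definite
Clause 3: 2 positive -> not definite
Clause 4: 1 positive -> definite
Clause 5: 1 positive -> definite
Clause 6: 0 positive -> not definite
Clause 7: 3 positive -> not definite
Definite clause count = 4.

4


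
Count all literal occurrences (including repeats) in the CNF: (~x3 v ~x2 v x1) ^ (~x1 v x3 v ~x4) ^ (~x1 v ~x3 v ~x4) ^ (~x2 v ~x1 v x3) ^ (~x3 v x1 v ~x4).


Clause lengths: 3, 3, 3, 3, 3.
Sum = 3 + 3 + 3 + 3 + 3 = 15.

15


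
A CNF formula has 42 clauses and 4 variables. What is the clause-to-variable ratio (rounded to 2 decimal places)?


Clause-to-variable ratio = clauses / variables.
42 / 4 = 10.5.

10.5


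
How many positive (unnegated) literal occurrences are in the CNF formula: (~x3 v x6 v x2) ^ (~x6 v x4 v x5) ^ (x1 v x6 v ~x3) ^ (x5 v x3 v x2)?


Scan each clause for unnegated literals.
Clause 1: 2 positive; Clause 2: 2 positive; Clause 3: 2 positive; Clause 4: 3 positive.
Total positive literal occurrences = 9.

9


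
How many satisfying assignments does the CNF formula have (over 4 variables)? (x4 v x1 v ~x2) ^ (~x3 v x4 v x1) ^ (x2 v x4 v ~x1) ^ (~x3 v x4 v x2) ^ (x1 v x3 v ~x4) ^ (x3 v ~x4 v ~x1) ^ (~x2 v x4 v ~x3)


Enumerate all 16 truth assignments over 4 variables.
Test each against every clause.
Satisfying assignments found: 6.

6


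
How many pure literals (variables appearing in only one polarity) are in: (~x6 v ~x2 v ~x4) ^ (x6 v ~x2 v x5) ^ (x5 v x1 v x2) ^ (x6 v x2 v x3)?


A pure literal appears in only one polarity across all clauses.
Pure literals: x1 (positive only), x3 (positive only), x4 (negative only), x5 (positive only).
Count = 4.

4


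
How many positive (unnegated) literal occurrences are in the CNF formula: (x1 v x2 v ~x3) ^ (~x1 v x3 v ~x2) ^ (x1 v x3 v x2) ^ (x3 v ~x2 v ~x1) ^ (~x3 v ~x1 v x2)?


Scan each clause for unnegated literals.
Clause 1: 2 positive; Clause 2: 1 positive; Clause 3: 3 positive; Clause 4: 1 positive; Clause 5: 1 positive.
Total positive literal occurrences = 8.

8


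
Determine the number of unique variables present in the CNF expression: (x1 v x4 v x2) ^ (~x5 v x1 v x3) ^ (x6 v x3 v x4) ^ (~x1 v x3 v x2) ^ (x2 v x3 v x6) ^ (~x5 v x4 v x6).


Identify each distinct variable in the formula.
Variables found: x1, x2, x3, x4, x5, x6.
Total distinct variables = 6.

6


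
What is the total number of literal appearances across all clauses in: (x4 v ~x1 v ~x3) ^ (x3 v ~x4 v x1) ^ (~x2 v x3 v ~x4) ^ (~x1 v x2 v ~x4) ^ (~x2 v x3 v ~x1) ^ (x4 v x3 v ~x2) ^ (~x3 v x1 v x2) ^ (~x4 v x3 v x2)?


Clause lengths: 3, 3, 3, 3, 3, 3, 3, 3.
Sum = 3 + 3 + 3 + 3 + 3 + 3 + 3 + 3 = 24.

24


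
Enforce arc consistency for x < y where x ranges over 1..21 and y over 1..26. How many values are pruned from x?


For the constraint x < y, x needs a supporting value in y's domain.
x can be at most 25 (one less than y's maximum).
Valid x values from domain: 21 out of 21.
Pruned = 21 - 21 = 0.

0


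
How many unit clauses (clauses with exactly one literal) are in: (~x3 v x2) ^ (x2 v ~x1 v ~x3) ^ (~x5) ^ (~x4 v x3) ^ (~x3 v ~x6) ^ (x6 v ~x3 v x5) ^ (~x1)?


A unit clause contains exactly one literal.
Unit clauses found: (~x5), (~x1).
Count = 2.

2


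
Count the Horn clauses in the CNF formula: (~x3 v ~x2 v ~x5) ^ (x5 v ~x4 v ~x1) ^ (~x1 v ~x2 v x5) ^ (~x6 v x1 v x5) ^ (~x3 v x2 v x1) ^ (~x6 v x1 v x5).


A Horn clause has at most one positive literal.
Clause 1: 0 positive lit(s) -> Horn
Clause 2: 1 positive lit(s) -> Horn
Clause 3: 1 positive lit(s) -> Horn
Clause 4: 2 positive lit(s) -> not Horn
Clause 5: 2 positive lit(s) -> not Horn
Clause 6: 2 positive lit(s) -> not Horn
Total Horn clauses = 3.

3


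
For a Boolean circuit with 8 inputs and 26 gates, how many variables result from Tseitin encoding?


The Tseitin transformation introduces one auxiliary variable per gate.
Total variables = inputs + gates = 8 + 26 = 34.

34


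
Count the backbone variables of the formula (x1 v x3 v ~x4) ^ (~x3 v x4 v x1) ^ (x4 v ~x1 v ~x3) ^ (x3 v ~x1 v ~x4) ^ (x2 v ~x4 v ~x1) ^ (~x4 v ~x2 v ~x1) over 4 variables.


Find all satisfying assignments: 6 model(s).
Check which variables have the same value in every model.
No variable is fixed across all models.
Backbone size = 0.

0


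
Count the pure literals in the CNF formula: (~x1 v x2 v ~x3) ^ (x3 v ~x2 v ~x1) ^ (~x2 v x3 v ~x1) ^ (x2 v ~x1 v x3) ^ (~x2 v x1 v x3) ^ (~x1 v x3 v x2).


A pure literal appears in only one polarity across all clauses.
No pure literals found.
Count = 0.

0


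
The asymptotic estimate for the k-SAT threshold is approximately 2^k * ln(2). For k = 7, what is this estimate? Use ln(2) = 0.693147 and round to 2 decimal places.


Using the asymptotic formula: threshold ~ 2^k * ln(2).
2^7 = 128.
128 * 0.693147 = 88.72.

88.72


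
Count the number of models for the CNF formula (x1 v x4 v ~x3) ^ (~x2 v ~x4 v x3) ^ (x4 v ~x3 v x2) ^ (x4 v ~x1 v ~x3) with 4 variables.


Enumerate all 16 truth assignments over 4 variables.
Test each against every clause.
Satisfying assignments found: 10.

10


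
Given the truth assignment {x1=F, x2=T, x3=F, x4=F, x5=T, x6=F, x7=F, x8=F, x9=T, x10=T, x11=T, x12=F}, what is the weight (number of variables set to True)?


The weight is the number of variables assigned True.
True variables: x2, x5, x9, x10, x11.
Weight = 5.

5


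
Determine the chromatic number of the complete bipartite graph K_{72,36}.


K_{72,36} is bipartite by definition: the two parts are independent sets, with every edge crossing between them.
Color all vertices in one part with color 1 and all vertices in the other part with color 2.
Since the graph has at least one edge, one color does not suffice.
Chromatic number = 2.

2


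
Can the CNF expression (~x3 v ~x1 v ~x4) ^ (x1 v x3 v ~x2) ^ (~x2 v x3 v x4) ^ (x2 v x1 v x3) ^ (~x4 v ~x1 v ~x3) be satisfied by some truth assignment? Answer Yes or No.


Check all 16 possible truth assignments.
Number of satisfying assignments found: 9.
The formula is satisfiable.

Yes


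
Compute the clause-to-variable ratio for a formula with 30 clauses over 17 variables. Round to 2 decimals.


Clause-to-variable ratio = clauses / variables.
30 / 17 = 1.76.

1.76


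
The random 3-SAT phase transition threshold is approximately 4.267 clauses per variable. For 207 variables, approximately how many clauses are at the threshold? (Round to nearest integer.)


The 3-SAT phase transition occurs at approximately 4.267 clauses per variable.
m = 4.267 * 207 = 883.269.
Rounded to nearest integer: 883.

883


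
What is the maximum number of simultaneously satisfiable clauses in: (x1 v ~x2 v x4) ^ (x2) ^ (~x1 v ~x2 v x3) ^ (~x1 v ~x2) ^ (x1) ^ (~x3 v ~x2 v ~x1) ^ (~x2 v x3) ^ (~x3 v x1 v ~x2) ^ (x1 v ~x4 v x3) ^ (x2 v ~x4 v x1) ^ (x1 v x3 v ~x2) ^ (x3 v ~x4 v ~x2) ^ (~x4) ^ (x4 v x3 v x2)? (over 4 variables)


Enumerate all 16 truth assignments.
For each, count how many of the 14 clauses are satisfied.
The formula is not fully satisfiable, so the maximum is below 14.
Maximum simultaneously satisfiable clauses = 13.

13


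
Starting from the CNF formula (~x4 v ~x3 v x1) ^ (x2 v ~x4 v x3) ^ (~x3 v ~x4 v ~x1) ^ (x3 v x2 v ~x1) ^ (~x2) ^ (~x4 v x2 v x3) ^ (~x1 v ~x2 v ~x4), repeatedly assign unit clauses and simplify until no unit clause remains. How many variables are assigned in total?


Unit propagation repeatedly assigns the literal in any unit clause, then simplifies.
Assignments in order: x2 = F.
No further unit clauses remain.
Total variables assigned = 1.

1


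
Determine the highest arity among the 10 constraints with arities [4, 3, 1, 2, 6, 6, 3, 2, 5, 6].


The arities are: 4, 3, 1, 2, 6, 6, 3, 2, 5, 6.
Scan for the maximum value.
Maximum arity = 6.

6


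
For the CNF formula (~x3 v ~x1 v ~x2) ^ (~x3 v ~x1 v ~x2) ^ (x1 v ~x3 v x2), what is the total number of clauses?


Each group enclosed in parentheses joined by ^ is one clause.
Counting the conjuncts: 3 clauses.

3


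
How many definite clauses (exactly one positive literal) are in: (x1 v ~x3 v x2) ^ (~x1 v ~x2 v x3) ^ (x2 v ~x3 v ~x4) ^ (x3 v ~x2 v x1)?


A definite clause has exactly one positive literal.
Clause 1: 2 positive -> not definite
Clause 2: 1 positive -> definite
Clause 3: 1 positive -> definite
Clause 4: 2 positive -> not definite
Definite clause count = 2.

2


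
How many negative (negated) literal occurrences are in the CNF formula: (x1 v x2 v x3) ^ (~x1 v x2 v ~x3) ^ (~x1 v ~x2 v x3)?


Scan each clause for negated literals.
Clause 1: 0 negative; Clause 2: 2 negative; Clause 3: 2 negative.
Total negative literal occurrences = 4.

4


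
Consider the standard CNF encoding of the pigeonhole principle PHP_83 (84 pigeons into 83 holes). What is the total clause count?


The PHP encoding has two parts:
1) At-least-one-hole clauses: 84 (one per pigeon, each with 83 literals).
2) At-most-one-pigeon-per-hole clauses: 83 holes * C(84,2) = 83 * 3486 = 289338.
Total clauses = 84 + 289338 = 289422.

289422


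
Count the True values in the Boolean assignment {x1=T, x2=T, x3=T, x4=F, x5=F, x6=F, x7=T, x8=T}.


The weight is the number of variables assigned True.
True variables: x1, x2, x3, x7, x8.
Weight = 5.

5


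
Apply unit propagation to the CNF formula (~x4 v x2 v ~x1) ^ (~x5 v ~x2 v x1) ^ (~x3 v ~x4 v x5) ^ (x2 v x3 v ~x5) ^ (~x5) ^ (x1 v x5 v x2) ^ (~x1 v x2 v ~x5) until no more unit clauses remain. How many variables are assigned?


Unit propagation repeatedly assigns the literal in any unit clause, then simplifies.
Assignments in order: x5 = F.
No further unit clauses remain.
Total variables assigned = 1.

1
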